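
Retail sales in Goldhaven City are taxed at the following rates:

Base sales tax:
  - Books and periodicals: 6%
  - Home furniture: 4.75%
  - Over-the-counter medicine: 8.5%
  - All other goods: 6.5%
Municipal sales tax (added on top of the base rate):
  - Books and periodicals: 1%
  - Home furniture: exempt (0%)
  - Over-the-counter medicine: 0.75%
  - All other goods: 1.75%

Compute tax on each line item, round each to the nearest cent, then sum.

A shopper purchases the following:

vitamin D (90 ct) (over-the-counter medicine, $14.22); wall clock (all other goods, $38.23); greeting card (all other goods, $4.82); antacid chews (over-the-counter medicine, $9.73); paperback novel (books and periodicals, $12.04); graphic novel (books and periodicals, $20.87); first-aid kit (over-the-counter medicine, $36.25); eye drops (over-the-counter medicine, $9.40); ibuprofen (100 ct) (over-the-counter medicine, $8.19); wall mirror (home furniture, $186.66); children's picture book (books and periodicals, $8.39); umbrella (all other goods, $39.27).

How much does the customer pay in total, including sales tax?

$413.82

Vitamin D (90 ct) $14.22: over-the-counter medicine → 8.5% + 0.75% municipal = 9.25% → $1.32
Wall clock $38.23: all other goods → 6.5% + 1.75% municipal = 8.25% → $3.15
Greeting card $4.82: all other goods → 6.5% + 1.75% municipal = 8.25% → $0.40
Antacid chews $9.73: over-the-counter medicine → 8.5% + 0.75% municipal = 9.25% → $0.90
Paperback novel $12.04: books and periodicals → 6% + 1% municipal = 7% → $0.84
Graphic novel $20.87: books and periodicals → 6% + 1% municipal = 7% → $1.46
First-aid kit $36.25: over-the-counter medicine → 8.5% + 0.75% municipal = 9.25% → $3.35
Eye drops $9.40: over-the-counter medicine → 8.5% + 0.75% municipal = 9.25% → $0.87
Ibuprofen (100 ct) $8.19: over-the-counter medicine → 8.5% + 0.75% municipal = 9.25% → $0.76
Wall mirror $186.66: home furniture → 4.75% + 0% municipal = 4.75% → $8.87
Children's picture book $8.39: books and periodicals → 6% + 1% municipal = 7% → $0.59
Umbrella $39.27: all other goods → 6.5% + 1.75% municipal = 8.25% → $3.24
Subtotal = $388.07; tax = $25.75; total due = $413.82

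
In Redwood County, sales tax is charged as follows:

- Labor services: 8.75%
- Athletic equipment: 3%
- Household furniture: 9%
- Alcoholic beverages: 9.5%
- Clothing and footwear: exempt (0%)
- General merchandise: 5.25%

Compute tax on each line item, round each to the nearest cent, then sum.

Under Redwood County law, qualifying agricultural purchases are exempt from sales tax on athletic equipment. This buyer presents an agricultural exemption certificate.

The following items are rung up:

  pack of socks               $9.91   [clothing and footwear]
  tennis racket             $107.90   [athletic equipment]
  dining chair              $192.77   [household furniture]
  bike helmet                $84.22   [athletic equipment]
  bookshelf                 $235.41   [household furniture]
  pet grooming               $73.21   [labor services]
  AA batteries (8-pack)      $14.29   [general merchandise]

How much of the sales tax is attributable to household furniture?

$38.54

Dining chair $192.77: household furniture → 9% → $17.35
Bookshelf $235.41: household furniture → 9% → $21.19
Tax on household furniture = $17.35 + $21.19 = $38.54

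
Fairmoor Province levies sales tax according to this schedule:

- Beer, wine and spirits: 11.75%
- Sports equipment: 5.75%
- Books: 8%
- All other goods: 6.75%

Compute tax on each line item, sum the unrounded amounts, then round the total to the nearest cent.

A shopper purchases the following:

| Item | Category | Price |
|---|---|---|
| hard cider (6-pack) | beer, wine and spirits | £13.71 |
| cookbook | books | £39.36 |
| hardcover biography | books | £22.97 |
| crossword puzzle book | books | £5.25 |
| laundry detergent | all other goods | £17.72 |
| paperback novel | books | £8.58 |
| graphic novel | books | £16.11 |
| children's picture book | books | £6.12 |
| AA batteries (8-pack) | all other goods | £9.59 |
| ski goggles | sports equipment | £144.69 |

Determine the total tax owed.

£19.65

Hard cider (6-pack) £13.71: beer, wine and spirits → 11.75% → £1.610925
Cookbook £39.36: books → 8% → £3.1488
Hardcover biography £22.97: books → 8% → £1.8376
Crossword puzzle book £5.25: books → 8% → £0.42
Laundry detergent £17.72: all other goods → 6.75% → £1.1961
Paperback novel £8.58: books → 8% → £0.6864
Graphic novel £16.11: books → 8% → £1.2888
Children's picture book £6.12: books → 8% → £0.4896
AA batteries (8-pack) £9.59: all other goods → 6.75% → £0.647325
Ski goggles £144.69: sports equipment → 5.75% → £8.319675
Unrounded tax sum = £19.645225 → £19.65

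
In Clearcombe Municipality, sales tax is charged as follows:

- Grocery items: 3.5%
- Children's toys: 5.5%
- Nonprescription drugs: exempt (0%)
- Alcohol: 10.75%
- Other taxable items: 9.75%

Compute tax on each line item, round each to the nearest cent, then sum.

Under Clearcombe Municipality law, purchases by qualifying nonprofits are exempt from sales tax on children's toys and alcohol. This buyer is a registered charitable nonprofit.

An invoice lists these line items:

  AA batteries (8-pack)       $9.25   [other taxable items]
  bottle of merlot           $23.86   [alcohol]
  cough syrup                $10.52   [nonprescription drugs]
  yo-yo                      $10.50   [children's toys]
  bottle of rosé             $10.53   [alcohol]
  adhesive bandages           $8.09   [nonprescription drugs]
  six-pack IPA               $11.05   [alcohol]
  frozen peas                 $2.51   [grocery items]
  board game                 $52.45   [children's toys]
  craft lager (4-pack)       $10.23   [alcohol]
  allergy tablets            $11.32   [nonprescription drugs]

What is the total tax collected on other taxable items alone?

$0.90

AA batteries (8-pack) $9.25: other taxable items → 9.75% → $0.90
Tax on other taxable items = $0.90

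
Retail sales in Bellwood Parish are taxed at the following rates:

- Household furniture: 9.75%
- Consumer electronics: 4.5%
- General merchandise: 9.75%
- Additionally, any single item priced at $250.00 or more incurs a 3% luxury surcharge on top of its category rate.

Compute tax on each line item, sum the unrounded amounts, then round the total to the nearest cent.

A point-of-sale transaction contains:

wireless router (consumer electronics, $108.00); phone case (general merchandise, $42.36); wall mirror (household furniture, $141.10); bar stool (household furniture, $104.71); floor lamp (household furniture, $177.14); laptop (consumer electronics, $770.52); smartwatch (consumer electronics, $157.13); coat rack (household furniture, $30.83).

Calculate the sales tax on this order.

$118.09

Wireless router $108.00: consumer electronics → 4.5% → $4.86
Phone case $42.36: general merchandise → 9.75% → $4.1301
Wall mirror $141.10: household furniture → 9.75% → $13.75725
Bar stool $104.71: household furniture → 9.75% → $10.209225
Floor lamp $177.14: household furniture → 9.75% → $17.27115
Laptop $770.52: consumer electronics → 4.5% + 3% surcharge = 7.5% → $57.789
Smartwatch $157.13: consumer electronics → 4.5% → $7.07085
Coat rack $30.83: household furniture → 9.75% → $3.005925
Unrounded tax sum = $118.0935 → $118.09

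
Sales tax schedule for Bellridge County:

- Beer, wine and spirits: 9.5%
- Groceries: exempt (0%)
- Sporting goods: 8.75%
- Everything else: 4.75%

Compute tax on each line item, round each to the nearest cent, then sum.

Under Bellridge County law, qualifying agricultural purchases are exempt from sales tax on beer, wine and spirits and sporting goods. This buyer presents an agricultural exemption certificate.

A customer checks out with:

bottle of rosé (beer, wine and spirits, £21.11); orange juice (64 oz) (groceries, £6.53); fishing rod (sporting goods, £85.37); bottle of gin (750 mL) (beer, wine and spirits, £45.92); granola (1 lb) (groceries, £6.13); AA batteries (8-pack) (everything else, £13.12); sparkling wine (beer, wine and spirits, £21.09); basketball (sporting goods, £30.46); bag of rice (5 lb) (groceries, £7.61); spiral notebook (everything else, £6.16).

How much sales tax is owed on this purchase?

£0.91

Bottle of rosé £21.11: beer, wine and spirits, buyer-exempt → 0% → £0.00
Orange juice (64 oz) £6.53: groceries → 0% → £0.00
Fishing rod £85.37: sporting goods, buyer-exempt → 0% → £0.00
Bottle of gin (750 mL) £45.92: beer, wine and spirits, buyer-exempt → 0% → £0.00
Granola (1 lb) £6.13: groceries → 0% → £0.00
AA batteries (8-pack) £13.12: everything else → 4.75% → £0.62
Sparkling wine £21.09: beer, wine and spirits, buyer-exempt → 0% → £0.00
Basketball £30.46: sporting goods, buyer-exempt → 0% → £0.00
Bag of rice (5 lb) £7.61: groceries → 0% → £0.00
Spiral notebook £6.16: everything else → 4.75% → £0.29
Total tax = £0.62 + £0.29 = £0.91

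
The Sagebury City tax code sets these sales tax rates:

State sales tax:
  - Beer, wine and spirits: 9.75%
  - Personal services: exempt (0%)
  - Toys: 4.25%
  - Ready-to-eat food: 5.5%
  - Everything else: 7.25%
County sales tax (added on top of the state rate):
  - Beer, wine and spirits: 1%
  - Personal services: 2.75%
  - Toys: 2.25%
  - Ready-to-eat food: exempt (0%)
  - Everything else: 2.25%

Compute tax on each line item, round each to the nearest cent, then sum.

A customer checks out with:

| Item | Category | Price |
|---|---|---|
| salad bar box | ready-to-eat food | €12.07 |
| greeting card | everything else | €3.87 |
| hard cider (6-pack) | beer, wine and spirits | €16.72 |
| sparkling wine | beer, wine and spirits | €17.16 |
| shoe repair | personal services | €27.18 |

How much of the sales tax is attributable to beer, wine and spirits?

Hard cider (6-pack) €16.72: beer, wine and spirits → 9.75% + 1% county = 10.75% → €1.80
Sparkling wine €17.16: beer, wine and spirits → 9.75% + 1% county = 10.75% → €1.84
Tax on beer, wine and spirits = €1.80 + €1.84 = €3.64

€3.64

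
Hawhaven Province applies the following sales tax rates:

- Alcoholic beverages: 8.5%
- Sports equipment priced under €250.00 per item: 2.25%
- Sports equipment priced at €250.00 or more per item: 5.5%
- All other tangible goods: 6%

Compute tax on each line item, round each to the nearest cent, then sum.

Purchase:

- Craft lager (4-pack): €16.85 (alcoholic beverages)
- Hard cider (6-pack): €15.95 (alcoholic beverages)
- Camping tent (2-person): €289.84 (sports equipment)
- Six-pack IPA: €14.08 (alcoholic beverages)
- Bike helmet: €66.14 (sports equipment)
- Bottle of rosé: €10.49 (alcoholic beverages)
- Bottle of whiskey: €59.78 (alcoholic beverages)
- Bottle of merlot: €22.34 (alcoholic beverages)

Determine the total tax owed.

€29.29

Craft lager (4-pack) €16.85: alcoholic beverages → 8.5% → €1.43
Hard cider (6-pack) €15.95: alcoholic beverages → 8.5% → €1.36
Camping tent (2-person) €289.84: sports equipment, €250.00 or more → 5.5% → €15.94
Six-pack IPA €14.08: alcoholic beverages → 8.5% → €1.20
Bike helmet €66.14: sports equipment, under €250.00 → 2.25% → €1.49
Bottle of rosé €10.49: alcoholic beverages → 8.5% → €0.89
Bottle of whiskey €59.78: alcoholic beverages → 8.5% → €5.08
Bottle of merlot €22.34: alcoholic beverages → 8.5% → €1.90
Total tax = €1.43 + €1.36 + €15.94 + €1.20 + €1.49 + €0.89 + €5.08 + €1.90 = €29.29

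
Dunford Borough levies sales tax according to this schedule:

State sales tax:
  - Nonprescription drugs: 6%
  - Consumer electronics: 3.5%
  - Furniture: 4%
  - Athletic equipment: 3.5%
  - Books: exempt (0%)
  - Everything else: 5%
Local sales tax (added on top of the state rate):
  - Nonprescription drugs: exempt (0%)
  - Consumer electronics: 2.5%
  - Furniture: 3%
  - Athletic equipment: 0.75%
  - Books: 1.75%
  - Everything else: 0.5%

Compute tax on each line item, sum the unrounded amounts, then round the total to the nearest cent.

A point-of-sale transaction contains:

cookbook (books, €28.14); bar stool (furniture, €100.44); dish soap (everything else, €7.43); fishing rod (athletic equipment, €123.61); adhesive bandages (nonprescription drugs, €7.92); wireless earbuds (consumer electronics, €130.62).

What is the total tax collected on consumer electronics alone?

€7.84

Wireless earbuds €130.62: consumer electronics → 3.5% + 2.5% local = 6% → €7.8372
Tax on consumer electronics: unrounded sum = €7.8372 → €7.84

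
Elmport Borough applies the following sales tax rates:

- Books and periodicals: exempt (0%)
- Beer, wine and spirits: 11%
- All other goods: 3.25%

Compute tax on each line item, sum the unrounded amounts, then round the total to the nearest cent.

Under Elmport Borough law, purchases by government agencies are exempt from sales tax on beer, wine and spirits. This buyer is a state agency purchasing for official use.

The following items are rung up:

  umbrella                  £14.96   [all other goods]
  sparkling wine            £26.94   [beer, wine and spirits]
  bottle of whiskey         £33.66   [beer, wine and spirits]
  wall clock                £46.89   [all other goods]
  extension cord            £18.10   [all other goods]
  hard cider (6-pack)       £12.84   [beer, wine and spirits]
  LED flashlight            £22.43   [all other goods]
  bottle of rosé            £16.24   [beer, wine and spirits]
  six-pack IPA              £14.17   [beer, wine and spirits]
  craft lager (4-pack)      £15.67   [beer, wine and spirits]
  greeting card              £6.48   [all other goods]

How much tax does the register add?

£3.54

Umbrella £14.96: all other goods → 3.25% → £0.4862
Sparkling wine £26.94: beer, wine and spirits, buyer-exempt → 0% → £0.00
Bottle of whiskey £33.66: beer, wine and spirits, buyer-exempt → 0% → £0.00
Wall clock £46.89: all other goods → 3.25% → £1.523925
Extension cord £18.10: all other goods → 3.25% → £0.58825
Hard cider (6-pack) £12.84: beer, wine and spirits, buyer-exempt → 0% → £0.00
LED flashlight £22.43: all other goods → 3.25% → £0.728975
Bottle of rosé £16.24: beer, wine and spirits, buyer-exempt → 0% → £0.00
Six-pack IPA £14.17: beer, wine and spirits, buyer-exempt → 0% → £0.00
Craft lager (4-pack) £15.67: beer, wine and spirits, buyer-exempt → 0% → £0.00
Greeting card £6.48: all other goods → 3.25% → £0.2106
Unrounded tax sum = £3.53795 → £3.54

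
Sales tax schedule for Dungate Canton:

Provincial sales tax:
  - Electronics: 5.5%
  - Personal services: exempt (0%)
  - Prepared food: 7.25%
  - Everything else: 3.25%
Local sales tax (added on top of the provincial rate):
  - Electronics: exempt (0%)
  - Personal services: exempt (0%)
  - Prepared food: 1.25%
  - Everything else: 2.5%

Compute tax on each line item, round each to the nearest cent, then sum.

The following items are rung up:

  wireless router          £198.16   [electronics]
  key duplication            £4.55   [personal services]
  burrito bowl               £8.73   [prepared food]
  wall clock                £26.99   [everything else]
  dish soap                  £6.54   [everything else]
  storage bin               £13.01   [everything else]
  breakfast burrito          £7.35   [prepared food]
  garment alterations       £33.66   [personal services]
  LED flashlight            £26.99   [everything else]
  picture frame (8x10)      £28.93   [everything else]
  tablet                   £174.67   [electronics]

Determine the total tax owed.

Wireless router £198.16: electronics → 5.5% + 0% local = 5.5% → £10.90
Key duplication £4.55: personal services → 0% + 0% local = 0% → £0.00
Burrito bowl £8.73: prepared food → 7.25% + 1.25% local = 8.5% → £0.74
Wall clock £26.99: everything else → 3.25% + 2.5% local = 5.75% → £1.55
Dish soap £6.54: everything else → 3.25% + 2.5% local = 5.75% → £0.38
Storage bin £13.01: everything else → 3.25% + 2.5% local = 5.75% → £0.75
Breakfast burrito £7.35: prepared food → 7.25% + 1.25% local = 8.5% → £0.62
Garment alterations £33.66: personal services → 0% + 0% local = 0% → £0.00
LED flashlight £26.99: everything else → 3.25% + 2.5% local = 5.75% → £1.55
Picture frame (8x10) £28.93: everything else → 3.25% + 2.5% local = 5.75% → £1.66
Tablet £174.67: electronics → 5.5% + 0% local = 5.5% → £9.61
Total tax = £10.90 + £0.74 + £1.55 + £0.38 + £0.75 + £0.62 + £1.55 + £1.66 + £9.61 = £27.76

£27.76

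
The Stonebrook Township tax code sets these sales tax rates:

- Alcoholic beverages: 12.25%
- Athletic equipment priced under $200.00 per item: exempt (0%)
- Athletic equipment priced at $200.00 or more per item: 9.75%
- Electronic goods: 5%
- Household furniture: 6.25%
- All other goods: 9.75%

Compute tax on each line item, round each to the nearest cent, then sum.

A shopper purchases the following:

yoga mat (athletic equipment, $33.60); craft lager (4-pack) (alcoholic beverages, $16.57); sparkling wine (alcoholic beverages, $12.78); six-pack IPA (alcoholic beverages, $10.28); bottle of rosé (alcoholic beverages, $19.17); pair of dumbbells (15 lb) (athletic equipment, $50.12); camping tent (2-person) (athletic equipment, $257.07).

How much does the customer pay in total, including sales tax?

Yoga mat $33.60: athletic equipment, under $200.00 → 0% → $0.00
Craft lager (4-pack) $16.57: alcoholic beverages → 12.25% → $2.03
Sparkling wine $12.78: alcoholic beverages → 12.25% → $1.57
Six-pack IPA $10.28: alcoholic beverages → 12.25% → $1.26
Bottle of rosé $19.17: alcoholic beverages → 12.25% → $2.35
Pair of dumbbells (15 lb) $50.12: athletic equipment, under $200.00 → 0% → $0.00
Camping tent (2-person) $257.07: athletic equipment, $200.00 or more → 9.75% → $25.06
Subtotal = $399.59; tax = $32.27; total due = $431.86

$431.86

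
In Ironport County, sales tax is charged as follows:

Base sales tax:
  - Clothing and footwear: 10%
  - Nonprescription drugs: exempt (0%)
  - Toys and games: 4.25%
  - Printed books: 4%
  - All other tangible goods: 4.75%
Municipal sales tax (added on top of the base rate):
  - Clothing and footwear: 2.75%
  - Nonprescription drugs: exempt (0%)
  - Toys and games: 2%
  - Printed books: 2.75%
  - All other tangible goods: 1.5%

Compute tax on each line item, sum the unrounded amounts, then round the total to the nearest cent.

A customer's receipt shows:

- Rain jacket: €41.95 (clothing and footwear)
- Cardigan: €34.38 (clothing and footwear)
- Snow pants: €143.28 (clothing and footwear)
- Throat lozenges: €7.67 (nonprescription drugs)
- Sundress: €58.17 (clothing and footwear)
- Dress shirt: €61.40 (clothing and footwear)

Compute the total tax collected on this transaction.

Rain jacket €41.95: clothing and footwear → 10% + 2.75% municipal = 12.75% → €5.348625
Cardigan €34.38: clothing and footwear → 10% + 2.75% municipal = 12.75% → €4.38345
Snow pants €143.28: clothing and footwear → 10% + 2.75% municipal = 12.75% → €18.2682
Throat lozenges €7.67: nonprescription drugs → 0% + 0% municipal = 0% → €0.00
Sundress €58.17: clothing and footwear → 10% + 2.75% municipal = 12.75% → €7.416675
Dress shirt €61.40: clothing and footwear → 10% + 2.75% municipal = 12.75% → €7.8285
Unrounded tax sum = €43.24545 → €43.25

€43.25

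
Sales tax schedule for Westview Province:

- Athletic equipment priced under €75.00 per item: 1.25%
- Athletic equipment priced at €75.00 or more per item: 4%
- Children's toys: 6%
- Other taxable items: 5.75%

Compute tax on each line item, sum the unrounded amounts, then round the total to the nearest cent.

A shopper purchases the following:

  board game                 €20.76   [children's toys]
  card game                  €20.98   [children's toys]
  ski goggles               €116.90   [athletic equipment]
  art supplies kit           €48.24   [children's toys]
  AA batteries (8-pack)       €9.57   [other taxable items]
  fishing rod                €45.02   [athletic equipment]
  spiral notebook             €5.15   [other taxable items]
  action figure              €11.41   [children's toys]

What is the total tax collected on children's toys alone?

€6.08

Board game €20.76: children's toys → 6% → €1.2456
Card game €20.98: children's toys → 6% → €1.2588
Art supplies kit €48.24: children's toys → 6% → €2.8944
Action figure €11.41: children's toys → 6% → €0.6846
Tax on children's toys: unrounded sum = €6.0834 → €6.08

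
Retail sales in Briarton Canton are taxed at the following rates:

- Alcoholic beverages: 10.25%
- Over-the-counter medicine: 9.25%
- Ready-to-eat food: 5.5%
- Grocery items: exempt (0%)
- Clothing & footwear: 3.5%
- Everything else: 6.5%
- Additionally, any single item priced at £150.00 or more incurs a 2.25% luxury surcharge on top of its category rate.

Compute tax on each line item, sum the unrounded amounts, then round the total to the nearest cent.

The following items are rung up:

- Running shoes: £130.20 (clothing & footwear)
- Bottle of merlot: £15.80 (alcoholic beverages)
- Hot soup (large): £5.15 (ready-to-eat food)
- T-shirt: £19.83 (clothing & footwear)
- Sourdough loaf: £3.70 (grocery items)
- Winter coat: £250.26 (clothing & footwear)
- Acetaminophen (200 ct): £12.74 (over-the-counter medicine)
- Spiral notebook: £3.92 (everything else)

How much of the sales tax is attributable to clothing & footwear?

Running shoes £130.20: clothing & footwear → 3.5% → £4.557
T-shirt £19.83: clothing & footwear → 3.5% → £0.69405
Winter coat £250.26: clothing & footwear → 3.5% + 2.25% surcharge = 5.75% → £14.38995
Tax on clothing & footwear: unrounded sum = £19.641 → £19.64

£19.64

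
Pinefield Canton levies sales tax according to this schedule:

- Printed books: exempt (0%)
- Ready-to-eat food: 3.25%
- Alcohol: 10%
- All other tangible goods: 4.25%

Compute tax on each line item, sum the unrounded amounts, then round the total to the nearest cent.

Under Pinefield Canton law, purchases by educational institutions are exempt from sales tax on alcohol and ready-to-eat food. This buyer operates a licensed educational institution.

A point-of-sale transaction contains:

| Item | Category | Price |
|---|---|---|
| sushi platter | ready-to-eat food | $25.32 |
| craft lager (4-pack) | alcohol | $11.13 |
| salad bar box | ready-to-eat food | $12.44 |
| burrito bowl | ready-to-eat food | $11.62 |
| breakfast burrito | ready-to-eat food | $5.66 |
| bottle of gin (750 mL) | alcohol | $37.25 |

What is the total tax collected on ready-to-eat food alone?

Sushi platter $25.32: ready-to-eat food, buyer-exempt → 0% → $0.00
Salad bar box $12.44: ready-to-eat food, buyer-exempt → 0% → $0.00
Burrito bowl $11.62: ready-to-eat food, buyer-exempt → 0% → $0.00
Breakfast burrito $5.66: ready-to-eat food, buyer-exempt → 0% → $0.00
Tax on ready-to-eat food: unrounded sum = $0.00 → $0.00

$0.00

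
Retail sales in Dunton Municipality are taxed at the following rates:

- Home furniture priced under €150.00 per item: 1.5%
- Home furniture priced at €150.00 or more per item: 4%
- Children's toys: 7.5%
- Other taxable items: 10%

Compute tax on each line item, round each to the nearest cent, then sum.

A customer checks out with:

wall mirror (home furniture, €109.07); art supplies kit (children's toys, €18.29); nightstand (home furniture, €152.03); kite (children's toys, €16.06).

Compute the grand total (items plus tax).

€305.74

Wall mirror €109.07: home furniture, under €150.00 → 1.5% → €1.64
Art supplies kit €18.29: children's toys → 7.5% → €1.37
Nightstand €152.03: home furniture, €150.00 or more → 4% → €6.08
Kite €16.06: children's toys → 7.5% → €1.20
Subtotal = €295.45; tax = €10.29; total due = €305.74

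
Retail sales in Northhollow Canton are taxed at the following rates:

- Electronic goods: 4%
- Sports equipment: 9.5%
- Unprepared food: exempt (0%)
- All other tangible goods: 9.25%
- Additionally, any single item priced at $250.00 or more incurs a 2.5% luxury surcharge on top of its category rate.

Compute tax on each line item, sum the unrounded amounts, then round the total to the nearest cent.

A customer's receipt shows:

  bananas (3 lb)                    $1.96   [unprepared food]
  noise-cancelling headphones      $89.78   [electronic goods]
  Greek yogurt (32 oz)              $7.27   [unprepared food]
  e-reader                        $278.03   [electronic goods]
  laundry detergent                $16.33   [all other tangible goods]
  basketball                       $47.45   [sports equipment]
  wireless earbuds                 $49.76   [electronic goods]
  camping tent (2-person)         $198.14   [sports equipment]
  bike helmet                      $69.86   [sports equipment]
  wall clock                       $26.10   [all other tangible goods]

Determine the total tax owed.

$57.55

Bananas (3 lb) $1.96: unprepared food → 0% → $0.00
Noise-cancelling headphones $89.78: electronic goods → 4% → $3.5912
Greek yogurt (32 oz) $7.27: unprepared food → 0% → $0.00
E-reader $278.03: electronic goods → 4% + 2.5% surcharge = 6.5% → $18.07195
Laundry detergent $16.33: all other tangible goods → 9.25% → $1.510525
Basketball $47.45: sports equipment → 9.5% → $4.50775
Wireless earbuds $49.76: electronic goods → 4% → $1.9904
Camping tent (2-person) $198.14: sports equipment → 9.5% → $18.8233
Bike helmet $69.86: sports equipment → 9.5% → $6.6367
Wall clock $26.10: all other tangible goods → 9.25% → $2.41425
Unrounded tax sum = $57.546075 → $57.55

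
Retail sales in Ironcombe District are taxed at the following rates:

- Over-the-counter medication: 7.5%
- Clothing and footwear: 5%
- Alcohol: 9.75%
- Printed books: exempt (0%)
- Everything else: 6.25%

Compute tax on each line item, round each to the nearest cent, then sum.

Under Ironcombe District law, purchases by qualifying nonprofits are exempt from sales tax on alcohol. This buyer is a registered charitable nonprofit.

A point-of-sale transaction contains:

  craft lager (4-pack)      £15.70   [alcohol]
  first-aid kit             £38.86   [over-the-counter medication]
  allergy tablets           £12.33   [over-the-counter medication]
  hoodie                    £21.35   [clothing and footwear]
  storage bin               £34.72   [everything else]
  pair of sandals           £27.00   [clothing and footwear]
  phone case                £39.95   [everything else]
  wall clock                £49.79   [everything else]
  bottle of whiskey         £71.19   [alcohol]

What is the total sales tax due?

£14.03

Craft lager (4-pack) £15.70: alcohol, buyer-exempt → 0% → £0.00
First-aid kit £38.86: over-the-counter medication → 7.5% → £2.91
Allergy tablets £12.33: over-the-counter medication → 7.5% → £0.92
Hoodie £21.35: clothing and footwear → 5% → £1.07
Storage bin £34.72: everything else → 6.25% → £2.17
Pair of sandals £27.00: clothing and footwear → 5% → £1.35
Phone case £39.95: everything else → 6.25% → £2.50
Wall clock £49.79: everything else → 6.25% → £3.11
Bottle of whiskey £71.19: alcohol, buyer-exempt → 0% → £0.00
Total tax = £2.91 + £0.92 + £1.07 + £2.17 + £1.35 + £2.50 + £3.11 = £14.03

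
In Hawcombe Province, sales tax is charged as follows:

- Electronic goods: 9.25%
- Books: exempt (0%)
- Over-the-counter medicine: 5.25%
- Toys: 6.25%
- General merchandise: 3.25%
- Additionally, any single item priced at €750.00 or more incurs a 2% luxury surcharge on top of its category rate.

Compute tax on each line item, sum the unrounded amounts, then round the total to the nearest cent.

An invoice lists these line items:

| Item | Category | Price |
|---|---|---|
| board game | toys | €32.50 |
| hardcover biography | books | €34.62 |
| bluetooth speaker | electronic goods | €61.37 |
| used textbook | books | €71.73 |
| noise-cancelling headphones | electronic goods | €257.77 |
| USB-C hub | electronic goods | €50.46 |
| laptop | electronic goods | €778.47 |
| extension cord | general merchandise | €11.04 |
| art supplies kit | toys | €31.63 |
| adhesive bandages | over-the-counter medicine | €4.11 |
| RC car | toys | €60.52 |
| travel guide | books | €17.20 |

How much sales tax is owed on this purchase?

€130.13

Board game €32.50: toys → 6.25% → €2.03125
Hardcover biography €34.62: books → 0% → €0.00
Bluetooth speaker €61.37: electronic goods → 9.25% → €5.676725
Used textbook €71.73: books → 0% → €0.00
Noise-cancelling headphones €257.77: electronic goods → 9.25% → €23.843725
USB-C hub €50.46: electronic goods → 9.25% → €4.66755
Laptop €778.47: electronic goods → 9.25% + 2% surcharge = 11.25% → €87.577875
Extension cord €11.04: general merchandise → 3.25% → €0.3588
Art supplies kit €31.63: toys → 6.25% → €1.976875
Adhesive bandages €4.11: over-the-counter medicine → 5.25% → €0.215775
RC car €60.52: toys → 6.25% → €3.7825
Travel guide €17.20: books → 0% → €0.00
Unrounded tax sum = €130.131075 → €130.13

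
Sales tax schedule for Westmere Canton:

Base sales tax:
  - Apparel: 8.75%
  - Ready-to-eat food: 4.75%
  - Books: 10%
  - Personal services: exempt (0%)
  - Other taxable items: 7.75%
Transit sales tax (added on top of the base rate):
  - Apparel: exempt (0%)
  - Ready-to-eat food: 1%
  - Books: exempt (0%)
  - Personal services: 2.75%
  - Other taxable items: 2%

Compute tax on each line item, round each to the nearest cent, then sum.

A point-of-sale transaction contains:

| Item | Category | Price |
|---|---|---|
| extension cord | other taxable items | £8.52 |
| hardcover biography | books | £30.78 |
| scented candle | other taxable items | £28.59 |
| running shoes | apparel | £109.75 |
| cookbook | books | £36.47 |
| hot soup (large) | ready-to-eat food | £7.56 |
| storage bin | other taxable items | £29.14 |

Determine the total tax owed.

£23.22

Extension cord £8.52: other taxable items → 7.75% + 2% transit = 9.75% → £0.83
Hardcover biography £30.78: books → 10% + 0% transit = 10% → £3.08
Scented candle £28.59: other taxable items → 7.75% + 2% transit = 9.75% → £2.79
Running shoes £109.75: apparel → 8.75% + 0% transit = 8.75% → £9.60
Cookbook £36.47: books → 10% + 0% transit = 10% → £3.65
Hot soup (large) £7.56: ready-to-eat food → 4.75% + 1% transit = 5.75% → £0.43
Storage bin £29.14: other taxable items → 7.75% + 2% transit = 9.75% → £2.84
Total tax = £0.83 + £3.08 + £2.79 + £9.60 + £3.65 + £0.43 + £2.84 = £23.22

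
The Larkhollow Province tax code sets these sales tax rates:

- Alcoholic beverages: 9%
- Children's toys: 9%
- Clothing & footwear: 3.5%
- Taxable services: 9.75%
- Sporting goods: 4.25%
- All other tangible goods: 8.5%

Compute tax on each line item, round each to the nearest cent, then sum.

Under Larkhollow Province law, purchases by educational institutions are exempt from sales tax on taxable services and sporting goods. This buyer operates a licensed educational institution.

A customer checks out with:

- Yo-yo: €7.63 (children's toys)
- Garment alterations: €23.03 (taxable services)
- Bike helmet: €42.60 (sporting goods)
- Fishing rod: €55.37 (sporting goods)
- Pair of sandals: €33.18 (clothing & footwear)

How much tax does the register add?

Yo-yo €7.63: children's toys → 9% → €0.69
Garment alterations €23.03: taxable services, buyer-exempt → 0% → €0.00
Bike helmet €42.60: sporting goods, buyer-exempt → 0% → €0.00
Fishing rod €55.37: sporting goods, buyer-exempt → 0% → €0.00
Pair of sandals €33.18: clothing & footwear → 3.5% → €1.16
Total tax = €0.69 + €1.16 = €1.85

€1.85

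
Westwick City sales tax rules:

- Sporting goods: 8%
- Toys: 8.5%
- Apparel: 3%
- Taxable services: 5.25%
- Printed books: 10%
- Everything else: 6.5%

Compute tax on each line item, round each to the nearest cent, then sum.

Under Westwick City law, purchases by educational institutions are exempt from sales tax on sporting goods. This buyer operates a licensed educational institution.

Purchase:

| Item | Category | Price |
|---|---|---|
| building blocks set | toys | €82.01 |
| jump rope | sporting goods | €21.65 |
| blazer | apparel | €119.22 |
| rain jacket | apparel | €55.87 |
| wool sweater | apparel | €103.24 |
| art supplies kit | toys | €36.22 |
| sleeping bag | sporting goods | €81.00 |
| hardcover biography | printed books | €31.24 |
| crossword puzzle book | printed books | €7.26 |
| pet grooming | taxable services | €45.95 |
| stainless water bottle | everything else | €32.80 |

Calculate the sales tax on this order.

€26.80

Building blocks set €82.01: toys → 8.5% → €6.97
Jump rope €21.65: sporting goods, buyer-exempt → 0% → €0.00
Blazer €119.22: apparel → 3% → €3.58
Rain jacket €55.87: apparel → 3% → €1.68
Wool sweater €103.24: apparel → 3% → €3.10
Art supplies kit €36.22: toys → 8.5% → €3.08
Sleeping bag €81.00: sporting goods, buyer-exempt → 0% → €0.00
Hardcover biography €31.24: printed books → 10% → €3.12
Crossword puzzle book €7.26: printed books → 10% → €0.73
Pet grooming €45.95: taxable services → 5.25% → €2.41
Stainless water bottle €32.80: everything else → 6.5% → €2.13
Total tax = €6.97 + €3.58 + €1.68 + €3.10 + €3.08 + €3.12 + €0.73 + €2.41 + €2.13 = €26.80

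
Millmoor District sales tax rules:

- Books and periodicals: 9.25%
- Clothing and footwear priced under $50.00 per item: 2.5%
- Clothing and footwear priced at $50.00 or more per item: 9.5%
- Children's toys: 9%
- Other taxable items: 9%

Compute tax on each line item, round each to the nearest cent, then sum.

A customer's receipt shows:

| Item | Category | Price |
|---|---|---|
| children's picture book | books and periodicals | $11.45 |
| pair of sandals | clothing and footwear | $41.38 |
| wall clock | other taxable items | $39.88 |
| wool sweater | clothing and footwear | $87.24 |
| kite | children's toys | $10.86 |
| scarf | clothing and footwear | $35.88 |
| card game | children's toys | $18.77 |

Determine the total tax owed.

$17.54

Children's picture book $11.45: books and periodicals → 9.25% → $1.06
Pair of sandals $41.38: clothing and footwear, under $50.00 → 2.5% → $1.03
Wall clock $39.88: other taxable items → 9% → $3.59
Wool sweater $87.24: clothing and footwear, $50.00 or more → 9.5% → $8.29
Kite $10.86: children's toys → 9% → $0.98
Scarf $35.88: clothing and footwear, under $50.00 → 2.5% → $0.90
Card game $18.77: children's toys → 9% → $1.69
Total tax = $1.06 + $1.03 + $3.59 + $8.29 + $0.98 + $0.90 + $1.69 = $17.54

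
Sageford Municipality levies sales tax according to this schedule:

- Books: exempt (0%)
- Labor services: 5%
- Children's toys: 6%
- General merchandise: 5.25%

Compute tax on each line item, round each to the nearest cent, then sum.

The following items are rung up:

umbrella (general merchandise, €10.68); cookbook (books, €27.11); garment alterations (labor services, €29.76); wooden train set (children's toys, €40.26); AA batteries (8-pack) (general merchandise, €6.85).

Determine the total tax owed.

Umbrella €10.68: general merchandise → 5.25% → €0.56
Cookbook €27.11: books → 0% → €0.00
Garment alterations €29.76: labor services → 5% → €1.49
Wooden train set €40.26: children's toys → 6% → €2.42
AA batteries (8-pack) €6.85: general merchandise → 5.25% → €0.36
Total tax = €0.56 + €1.49 + €2.42 + €0.36 = €4.83

€4.83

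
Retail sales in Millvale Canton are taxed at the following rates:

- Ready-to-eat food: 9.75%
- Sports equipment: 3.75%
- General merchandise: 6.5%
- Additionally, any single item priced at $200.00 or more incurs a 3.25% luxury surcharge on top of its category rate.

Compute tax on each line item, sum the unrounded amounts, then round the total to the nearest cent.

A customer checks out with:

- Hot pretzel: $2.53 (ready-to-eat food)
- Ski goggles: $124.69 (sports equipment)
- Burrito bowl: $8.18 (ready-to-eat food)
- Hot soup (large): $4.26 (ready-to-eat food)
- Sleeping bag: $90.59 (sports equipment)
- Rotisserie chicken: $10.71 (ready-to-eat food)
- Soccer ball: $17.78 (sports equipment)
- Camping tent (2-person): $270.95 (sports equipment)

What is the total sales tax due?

$30.21

Hot pretzel $2.53: ready-to-eat food → 9.75% → $0.246675
Ski goggles $124.69: sports equipment → 3.75% → $4.675875
Burrito bowl $8.18: ready-to-eat food → 9.75% → $0.79755
Hot soup (large) $4.26: ready-to-eat food → 9.75% → $0.41535
Sleeping bag $90.59: sports equipment → 3.75% → $3.397125
Rotisserie chicken $10.71: ready-to-eat food → 9.75% → $1.044225
Soccer ball $17.78: sports equipment → 3.75% → $0.66675
Camping tent (2-person) $270.95: sports equipment → 3.75% + 3.25% surcharge = 7% → $18.9665
Unrounded tax sum = $30.21005 → $30.21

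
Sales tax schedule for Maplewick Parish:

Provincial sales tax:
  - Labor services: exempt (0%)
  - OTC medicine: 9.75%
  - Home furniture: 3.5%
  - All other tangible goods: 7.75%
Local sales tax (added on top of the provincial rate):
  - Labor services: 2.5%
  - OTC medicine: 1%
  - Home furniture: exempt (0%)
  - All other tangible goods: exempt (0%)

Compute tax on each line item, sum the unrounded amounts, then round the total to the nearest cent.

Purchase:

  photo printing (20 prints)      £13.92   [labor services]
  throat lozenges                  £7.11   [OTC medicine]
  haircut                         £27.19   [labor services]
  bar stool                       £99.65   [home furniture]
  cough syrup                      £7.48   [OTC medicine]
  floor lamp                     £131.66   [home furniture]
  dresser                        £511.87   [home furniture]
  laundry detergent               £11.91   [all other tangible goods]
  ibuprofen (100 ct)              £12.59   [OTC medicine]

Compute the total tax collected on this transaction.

Photo printing (20 prints) £13.92: labor services → 0% + 2.5% local = 2.5% → £0.348
Throat lozenges £7.11: OTC medicine → 9.75% + 1% local = 10.75% → £0.764325
Haircut £27.19: labor services → 0% + 2.5% local = 2.5% → £0.67975
Bar stool £99.65: home furniture → 3.5% + 0% local = 3.5% → £3.48775
Cough syrup £7.48: OTC medicine → 9.75% + 1% local = 10.75% → £0.8041
Floor lamp £131.66: home furniture → 3.5% + 0% local = 3.5% → £4.6081
Dresser £511.87: home furniture → 3.5% + 0% local = 3.5% → £17.91545
Laundry detergent £11.91: all other tangible goods → 7.75% + 0% local = 7.75% → £0.923025
Ibuprofen (100 ct) £12.59: OTC medicine → 9.75% + 1% local = 10.75% → £1.353425
Unrounded tax sum = £30.883925 → £30.88

£30.88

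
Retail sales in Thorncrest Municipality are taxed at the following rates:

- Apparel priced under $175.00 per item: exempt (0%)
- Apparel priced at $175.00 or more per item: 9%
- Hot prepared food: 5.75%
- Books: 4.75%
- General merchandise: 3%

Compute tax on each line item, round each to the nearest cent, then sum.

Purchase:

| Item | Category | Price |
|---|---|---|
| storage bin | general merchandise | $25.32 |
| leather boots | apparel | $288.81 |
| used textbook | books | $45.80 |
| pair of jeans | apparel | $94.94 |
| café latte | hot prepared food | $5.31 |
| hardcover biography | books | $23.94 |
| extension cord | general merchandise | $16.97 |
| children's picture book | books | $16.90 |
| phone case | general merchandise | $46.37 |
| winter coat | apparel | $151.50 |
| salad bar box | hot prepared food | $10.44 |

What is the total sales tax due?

Storage bin $25.32: general merchandise → 3% → $0.76
Leather boots $288.81: apparel, $175.00 or more → 9% → $25.99
Used textbook $45.80: books → 4.75% → $2.18
Pair of jeans $94.94: apparel, under $175.00 → 0% → $0.00
Café latte $5.31: hot prepared food → 5.75% → $0.31
Hardcover biography $23.94: books → 4.75% → $1.14
Extension cord $16.97: general merchandise → 3% → $0.51
Children's picture book $16.90: books → 4.75% → $0.80
Phone case $46.37: general merchandise → 3% → $1.39
Winter coat $151.50: apparel, under $175.00 → 0% → $0.00
Salad bar box $10.44: hot prepared food → 5.75% → $0.60
Total tax = $0.76 + $25.99 + $2.18 + $0.31 + $1.14 + $0.51 + $0.80 + $1.39 + $0.60 = $33.68

$33.68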